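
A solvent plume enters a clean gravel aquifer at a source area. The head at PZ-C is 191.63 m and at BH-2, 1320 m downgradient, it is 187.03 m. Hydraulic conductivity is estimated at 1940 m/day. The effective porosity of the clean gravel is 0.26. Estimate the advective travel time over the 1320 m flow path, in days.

50.8

Hydraulic gradient i = (191.63 − 187.03) / 1320 = 4.6 / 1320 = 0.003485.
Darcy flux q = K · i = 1940 × 0.003485 = 6.761 m/day.
Seepage velocity v = q / n_e = 6.761 / 0.26 = 26.00 m/day.
Travel time t = L / v = 1320 / 26.00 = 50.76 days.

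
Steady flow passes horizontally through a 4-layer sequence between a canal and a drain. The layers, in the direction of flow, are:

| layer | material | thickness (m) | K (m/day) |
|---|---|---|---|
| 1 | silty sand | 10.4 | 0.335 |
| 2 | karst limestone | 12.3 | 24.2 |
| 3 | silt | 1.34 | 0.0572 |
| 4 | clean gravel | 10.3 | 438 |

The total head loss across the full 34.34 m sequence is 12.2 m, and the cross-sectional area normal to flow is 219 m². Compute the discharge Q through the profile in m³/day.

Flow is perpendicular to layering, so the layers act in series and the equivalent K is the thickness-weighted harmonic mean.
Total thickness L = 10.4 + 12.3 + 1.34 + 10.3 = 34.34 m.
Σ(b_i/K_i) = 10.4/0.335 + 12.3/24.2 + 1.34/0.0572 + 10.3/438 = 55.00 d.
K_eq = L / Σ(b_i/K_i) = 34.34 / 55.00 = 0.6243 m/day.
Q = K_eq · A · (Δh/L) = 0.6243 × 219 × (12.2/34.34) = 48.58 m³/day.

48.6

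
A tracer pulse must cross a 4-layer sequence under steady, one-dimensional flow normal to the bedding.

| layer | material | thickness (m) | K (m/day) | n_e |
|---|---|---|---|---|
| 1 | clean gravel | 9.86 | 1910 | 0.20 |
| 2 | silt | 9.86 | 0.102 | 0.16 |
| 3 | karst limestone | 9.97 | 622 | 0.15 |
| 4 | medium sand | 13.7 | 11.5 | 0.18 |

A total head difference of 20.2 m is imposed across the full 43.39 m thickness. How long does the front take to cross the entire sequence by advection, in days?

36.4

With flow normal to the layers, continuity requires the same specific discharge q through every layer.
Σ(b_i/K_i) = 9.86/1910 + 9.86/0.102 + 9.97/622 + 13.7/11.5 = 97.88 d.
q = Δh / Σ(b_i/K_i) = 20.2 / 97.88 = 0.2064 m/day.
In each layer the seepage velocity is v_i = q/n_i, so the layer transit time is t_i = b_i·n_i / q:
  layer 1 (clean gravel): t_1 = 9.86 × 0.20 / 0.2064 = 9.555 d
  layer 2 (silt): t_2 = 9.86 × 0.16 / 0.2064 = 7.644 d
  layer 3 (karst limestone): t_3 = 9.97 × 0.15 / 0.2064 = 7.246 d
  layer 4 (medium sand): t_4 = 13.7 × 0.18 / 0.2064 = 11.95 d
Total t = Σ t_i = 36.40 days.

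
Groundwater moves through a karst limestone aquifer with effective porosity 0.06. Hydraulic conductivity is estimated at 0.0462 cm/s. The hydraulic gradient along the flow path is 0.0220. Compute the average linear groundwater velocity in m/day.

Convert K: 0.0462 cm/s × 864 = 39.92 m/day.
Hydraulic gradient i = 0.0220.
Darcy flux q = K · i = 39.92 × 0.02200 = 0.8782 m/day.
Seepage velocity v = q / n_e = 0.8782 / 0.06 = 14.64 m/day.

14.6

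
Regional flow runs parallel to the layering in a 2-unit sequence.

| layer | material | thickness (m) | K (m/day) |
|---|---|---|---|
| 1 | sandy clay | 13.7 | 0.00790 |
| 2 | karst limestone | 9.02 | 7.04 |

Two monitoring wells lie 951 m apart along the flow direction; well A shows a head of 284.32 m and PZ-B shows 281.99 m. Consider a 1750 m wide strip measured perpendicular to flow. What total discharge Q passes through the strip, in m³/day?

Flow is parallel to layering, so each bed carries its own Darcy discharge and the transmissivities add.
Σ(K_i·b_i) = 0.00790×13.7 + 7.04×9.02 = 63.61 m²/day.
Hydraulic gradient i = (284.32 − 281.99) / 951 = 2.33 / 951 = 0.002450.
Q = Σ(K_i·b_i) · W · i = 63.61 × 1750 × 0.002450 = 272.7 m³/day.

273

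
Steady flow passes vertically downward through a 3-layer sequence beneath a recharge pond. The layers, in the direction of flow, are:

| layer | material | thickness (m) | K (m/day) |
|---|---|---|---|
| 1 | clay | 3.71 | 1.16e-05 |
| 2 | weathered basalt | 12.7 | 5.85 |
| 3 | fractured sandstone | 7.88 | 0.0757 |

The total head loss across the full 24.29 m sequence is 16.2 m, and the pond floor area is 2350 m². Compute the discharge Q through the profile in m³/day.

0.119

Flow is perpendicular to layering, so the layers act in series and the equivalent K is the thickness-weighted harmonic mean.
Total thickness L = 3.71 + 12.7 + 7.88 = 24.29 m.
Σ(b_i/K_i) = 3.71/1.16e-05 + 12.7/5.85 + 7.88/0.0757 = 3.199e+05 d.
K_eq = L / Σ(b_i/K_i) = 24.29 / 3.199e+05 = 7.592e-05 m/day.
Q = K_eq · A · (Δh/L) = 7.592e-05 × 2350 × (16.2/24.29) = 0.1190 m³/day.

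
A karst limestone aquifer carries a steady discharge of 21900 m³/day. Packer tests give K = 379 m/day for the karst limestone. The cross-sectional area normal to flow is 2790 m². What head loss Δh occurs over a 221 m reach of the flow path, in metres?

4.58

From Q = K·A·i, i = Q / (K·A) = 21900 / (379.0 × 2790) = 0.02071.
Head loss Δh = i · L = 0.02071 × 221 = 4.577 m.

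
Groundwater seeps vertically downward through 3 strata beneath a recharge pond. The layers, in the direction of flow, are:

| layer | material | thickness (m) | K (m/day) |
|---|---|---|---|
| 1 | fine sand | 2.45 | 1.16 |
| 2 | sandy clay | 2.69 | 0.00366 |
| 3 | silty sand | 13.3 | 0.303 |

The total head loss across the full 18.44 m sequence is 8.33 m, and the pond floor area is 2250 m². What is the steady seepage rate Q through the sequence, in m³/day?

Flow is perpendicular to layering, so the layers act in series and the equivalent K is the thickness-weighted harmonic mean.
Total thickness L = 2.45 + 2.69 + 13.3 = 18.44 m.
Σ(b_i/K_i) = 2.45/1.16 + 2.69/0.00366 + 13.3/0.303 = 781.0 d.
K_eq = L / Σ(b_i/K_i) = 18.44 / 781.0 = 0.02361 m/day.
Q = K_eq · A · (Δh/L) = 0.02361 × 2250 × (8.33/18.44) = 24.00 m³/day.

24.0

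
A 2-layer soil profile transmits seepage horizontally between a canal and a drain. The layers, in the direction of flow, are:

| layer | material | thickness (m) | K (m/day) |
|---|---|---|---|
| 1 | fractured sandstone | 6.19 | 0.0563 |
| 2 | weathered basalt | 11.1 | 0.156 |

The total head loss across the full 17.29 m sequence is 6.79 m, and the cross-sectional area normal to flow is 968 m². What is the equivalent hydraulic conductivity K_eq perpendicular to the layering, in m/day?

Flow is perpendicular to layering, so the layers act in series and the equivalent K is the thickness-weighted harmonic mean.
Total thickness L = 6.19 + 11.1 = 17.29 m.
Σ(b_i/K_i) = 6.19/0.0563 + 11.1/0.156 = 181.1 d.
K_eq = L / Σ(b_i/K_i) = 17.29 / 181.1 = 0.09547 m/day.

0.0955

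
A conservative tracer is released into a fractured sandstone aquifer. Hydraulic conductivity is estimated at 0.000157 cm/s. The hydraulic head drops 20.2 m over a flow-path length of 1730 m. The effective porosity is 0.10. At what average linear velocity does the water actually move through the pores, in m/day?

0.0158

Convert K: 0.000157 cm/s × 864 = 0.1356 m/day.
Hydraulic gradient i = Δh / L = 20.2 / 1730 = 0.01168.
Darcy flux q = K · i = 0.1356 × 0.01168 = 0.001584 m/day.
Seepage velocity v = q / n_e = 0.001584 / 0.10 = 0.01584 m/day.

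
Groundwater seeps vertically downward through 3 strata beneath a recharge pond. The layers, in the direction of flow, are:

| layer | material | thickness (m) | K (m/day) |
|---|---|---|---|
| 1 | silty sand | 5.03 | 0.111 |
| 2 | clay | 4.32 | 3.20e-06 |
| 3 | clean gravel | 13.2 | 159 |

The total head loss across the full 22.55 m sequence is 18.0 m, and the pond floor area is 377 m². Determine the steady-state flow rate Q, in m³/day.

Flow is perpendicular to layering, so the layers act in series and the equivalent K is the thickness-weighted harmonic mean.
Total thickness L = 5.03 + 4.32 + 13.2 = 22.55 m.
Σ(b_i/K_i) = 5.03/0.111 + 4.32/3.20e-06 + 13.2/159 = 1.350e+06 d.
K_eq = L / Σ(b_i/K_i) = 22.55 / 1.350e+06 = 1.670e-05 m/day.
Q = K_eq · A · (Δh/L) = 1.670e-05 × 377 × (18.0/22.55) = 0.005026 m³/day.

0.00503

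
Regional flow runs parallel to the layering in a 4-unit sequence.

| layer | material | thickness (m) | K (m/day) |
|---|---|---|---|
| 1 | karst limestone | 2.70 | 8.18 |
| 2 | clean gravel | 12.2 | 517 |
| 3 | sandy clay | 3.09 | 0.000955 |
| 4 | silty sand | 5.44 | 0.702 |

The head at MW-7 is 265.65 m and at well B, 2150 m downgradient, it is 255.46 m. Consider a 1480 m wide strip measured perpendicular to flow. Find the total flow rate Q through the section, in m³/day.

44400

Flow is parallel to layering, so each bed carries its own Darcy discharge and the transmissivities add.
Σ(K_i·b_i) = 8.18×2.70 + 517×12.2 + 0.000955×3.09 + 0.702×5.44 = 6333 m²/day.
Hydraulic gradient i = (265.65 − 255.46) / 2150 = 10.19 / 2150 = 0.004740.
Q = Σ(K_i·b_i) · W · i = 6333 × 1480 × 0.004740 = 44425 m³/day.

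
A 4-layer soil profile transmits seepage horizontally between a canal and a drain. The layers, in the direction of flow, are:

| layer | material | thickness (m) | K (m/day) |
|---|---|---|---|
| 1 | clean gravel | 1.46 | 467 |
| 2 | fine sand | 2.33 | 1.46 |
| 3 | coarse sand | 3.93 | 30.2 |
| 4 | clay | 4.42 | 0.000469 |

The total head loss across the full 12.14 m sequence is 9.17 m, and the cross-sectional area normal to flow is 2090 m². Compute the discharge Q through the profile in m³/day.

Flow is perpendicular to layering, so the layers act in series and the equivalent K is the thickness-weighted harmonic mean.
Total thickness L = 1.46 + 2.33 + 3.93 + 4.42 = 12.14 m.
Σ(b_i/K_i) = 1.46/467 + 2.33/1.46 + 3.93/30.2 + 4.42/0.000469 = 9426 d.
K_eq = L / Σ(b_i/K_i) = 12.14 / 9426 = 0.001288 m/day.
Q = K_eq · A · (Δh/L) = 0.001288 × 2090 × (9.17/12.14) = 2.033 m³/day.

2.03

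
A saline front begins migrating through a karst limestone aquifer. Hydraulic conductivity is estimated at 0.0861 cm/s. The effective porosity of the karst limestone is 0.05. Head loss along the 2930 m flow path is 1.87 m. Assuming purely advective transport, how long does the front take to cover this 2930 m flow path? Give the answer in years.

8.45

Convert K: 0.0861 cm/s × 864 = 74.39 m/day.
Hydraulic gradient i = Δh / L = 1.87 / 2930 = 0.0006382.
Darcy flux q = K · i = 74.39 × 0.0006382 = 0.04748 m/day.
Seepage velocity v = q / n_e = 0.04748 / 0.05 = 0.9496 m/day.
Travel time t = L / v = 2930 / 0.9496 = 3086 days = 8.448 years.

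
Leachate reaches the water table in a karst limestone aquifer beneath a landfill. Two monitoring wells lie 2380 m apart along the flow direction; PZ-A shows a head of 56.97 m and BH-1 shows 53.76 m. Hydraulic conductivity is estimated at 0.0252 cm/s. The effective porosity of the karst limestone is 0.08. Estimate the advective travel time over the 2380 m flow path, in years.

17.8

Convert K: 0.0252 cm/s × 864 = 21.77 m/day.
Hydraulic gradient i = (56.97 − 53.76) / 2380 = 3.21 / 2380 = 0.001349.
Darcy flux q = K · i = 21.77 × 0.001349 = 0.02937 m/day.
Seepage velocity v = q / n_e = 0.02937 / 0.08 = 0.3671 m/day.
Travel time t = L / v = 2380 / 0.3671 = 6484 days = 17.75 years.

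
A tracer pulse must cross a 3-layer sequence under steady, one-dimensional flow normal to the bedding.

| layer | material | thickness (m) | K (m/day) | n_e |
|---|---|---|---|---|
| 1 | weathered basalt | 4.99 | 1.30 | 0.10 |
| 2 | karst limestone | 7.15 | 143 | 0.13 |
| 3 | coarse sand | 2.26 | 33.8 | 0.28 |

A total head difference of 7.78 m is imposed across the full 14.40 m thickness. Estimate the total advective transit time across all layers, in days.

With flow normal to the layers, continuity requires the same specific discharge q through every layer.
Σ(b_i/K_i) = 4.99/1.30 + 7.15/143 + 2.26/33.8 = 3.955 d.
q = Δh / Σ(b_i/K_i) = 7.78 / 3.955 = 1.967 m/day.
In each layer the seepage velocity is v_i = q/n_i, so the layer transit time is t_i = b_i·n_i / q:
  layer 1 (weathered basalt): t_1 = 4.99 × 0.10 / 1.967 = 0.2537 d
  layer 2 (karst limestone): t_2 = 7.15 × 0.13 / 1.967 = 0.4726 d
  layer 3 (coarse sand): t_3 = 2.26 × 0.28 / 1.967 = 0.3217 d
Total t = Σ t_i = 1.048 days.

1.05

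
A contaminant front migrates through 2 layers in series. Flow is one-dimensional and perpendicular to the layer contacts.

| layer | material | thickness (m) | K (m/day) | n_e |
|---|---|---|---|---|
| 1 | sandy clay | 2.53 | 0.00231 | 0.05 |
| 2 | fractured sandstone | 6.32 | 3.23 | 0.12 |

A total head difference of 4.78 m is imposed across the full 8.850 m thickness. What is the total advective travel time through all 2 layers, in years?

With flow normal to the layers, continuity requires the same specific discharge q through every layer.
Σ(b_i/K_i) = 2.53/0.00231 + 6.32/3.23 = 1097 d.
q = Δh / Σ(b_i/K_i) = 4.78 / 1097 = 0.004357 m/day.
In each layer the seepage velocity is v_i = q/n_i, so the layer transit time is t_i = b_i·n_i / q:
  layer 1 (sandy clay): t_1 = 2.53 × 0.05 / 0.004357 = 29.04 d
  layer 2 (fractured sandstone): t_2 = 6.32 × 0.12 / 0.004357 = 174.1 d
Total t = Σ t_i = 203.1 days = 0.5561 years.

0.556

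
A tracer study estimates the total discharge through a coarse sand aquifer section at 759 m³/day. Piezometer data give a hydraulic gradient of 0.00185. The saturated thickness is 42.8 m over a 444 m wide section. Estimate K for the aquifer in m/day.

21.6

Cross-sectional area A = 444 × 42.8 = 19003 m².
Hydraulic gradient i = 0.00185.
From Q = K·A·i, K = Q / (A·i) = 759 / (19003 × 0.001850) = 21.59 m/day.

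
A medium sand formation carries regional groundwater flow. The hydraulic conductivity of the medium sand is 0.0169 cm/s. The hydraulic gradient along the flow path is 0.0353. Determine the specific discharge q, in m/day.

Convert K: 0.0169 cm/s × 864 = 14.60 m/day.
Hydraulic gradient i = 0.0353.
Specific discharge q = K · i = 14.60 × 0.03530 = 0.5154 m/day.

0.515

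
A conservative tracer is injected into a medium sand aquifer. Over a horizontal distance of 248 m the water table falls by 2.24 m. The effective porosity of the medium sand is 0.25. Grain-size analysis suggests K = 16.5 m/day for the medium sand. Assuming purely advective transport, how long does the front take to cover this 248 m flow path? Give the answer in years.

1.14

Hydraulic gradient i = Δh / L = 2.24 / 248 = 0.009032.
Darcy flux q = K · i = 16.50 × 0.009032 = 0.1490 m/day.
Seepage velocity v = q / n_e = 0.1490 / 0.25 = 0.5961 m/day.
Travel time t = L / v = 248 / 0.5961 = 416.0 days = 1.139 years.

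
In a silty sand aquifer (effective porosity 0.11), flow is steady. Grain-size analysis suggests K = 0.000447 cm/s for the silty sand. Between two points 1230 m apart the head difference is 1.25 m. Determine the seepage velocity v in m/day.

0.00357

Convert K: 0.000447 cm/s × 864 = 0.3862 m/day.
Hydraulic gradient i = Δh / L = 1.25 / 1230 = 0.001016.
Darcy flux q = K · i = 0.3862 × 0.001016 = 0.0003925 m/day.
Seepage velocity v = q / n_e = 0.0003925 / 0.11 = 0.003568 m/day.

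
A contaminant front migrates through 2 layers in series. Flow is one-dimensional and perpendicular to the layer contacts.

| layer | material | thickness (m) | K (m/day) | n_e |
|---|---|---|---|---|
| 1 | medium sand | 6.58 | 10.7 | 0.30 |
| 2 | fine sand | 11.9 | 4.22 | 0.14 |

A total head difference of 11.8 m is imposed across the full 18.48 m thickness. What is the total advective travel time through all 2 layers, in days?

1.06

With flow normal to the layers, continuity requires the same specific discharge q through every layer.
Σ(b_i/K_i) = 6.58/10.7 + 11.9/4.22 = 3.435 d.
q = Δh / Σ(b_i/K_i) = 11.8 / 3.435 = 3.435 m/day.
In each layer the seepage velocity is v_i = q/n_i, so the layer transit time is t_i = b_i·n_i / q:
  layer 1 (medium sand): t_1 = 6.58 × 0.30 / 3.435 = 0.5746 d
  layer 2 (fine sand): t_2 = 11.9 × 0.14 / 3.435 = 0.4850 d
Total t = Σ t_i = 1.060 days.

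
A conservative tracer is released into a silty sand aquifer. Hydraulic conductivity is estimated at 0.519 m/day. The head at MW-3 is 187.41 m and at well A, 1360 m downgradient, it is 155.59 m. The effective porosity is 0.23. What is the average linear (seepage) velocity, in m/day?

Hydraulic gradient i = (187.41 − 155.59) / 1360 = 31.82 / 1360 = 0.02340.
Darcy flux q = K · i = 0.5190 × 0.02340 = 0.01214 m/day.
Seepage velocity v = q / n_e = 0.01214 / 0.23 = 0.05280 m/day.

0.0528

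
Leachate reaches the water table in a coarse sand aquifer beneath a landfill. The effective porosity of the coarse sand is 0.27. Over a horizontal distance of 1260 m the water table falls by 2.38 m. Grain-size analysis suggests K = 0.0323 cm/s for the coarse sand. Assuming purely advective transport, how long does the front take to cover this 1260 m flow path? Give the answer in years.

17.7

Convert K: 0.0323 cm/s × 864 = 27.91 m/day.
Hydraulic gradient i = Δh / L = 2.38 / 1260 = 0.001889.
Darcy flux q = K · i = 27.91 × 0.001889 = 0.05271 m/day.
Seepage velocity v = q / n_e = 0.05271 / 0.27 = 0.1952 m/day.
Travel time t = L / v = 1260 / 0.1952 = 6454 days = 17.67 years.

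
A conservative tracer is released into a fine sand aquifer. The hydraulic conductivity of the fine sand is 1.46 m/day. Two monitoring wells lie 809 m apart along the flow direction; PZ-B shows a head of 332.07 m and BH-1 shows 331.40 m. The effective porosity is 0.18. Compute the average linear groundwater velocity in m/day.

Hydraulic gradient i = (332.07 − 331.40) / 809 = 0.67 / 809 = 0.0008282.
Darcy flux q = K · i = 1.460 × 0.0008282 = 0.001209 m/day.
Seepage velocity v = q / n_e = 0.001209 / 0.18 = 0.006717 m/day.

0.00672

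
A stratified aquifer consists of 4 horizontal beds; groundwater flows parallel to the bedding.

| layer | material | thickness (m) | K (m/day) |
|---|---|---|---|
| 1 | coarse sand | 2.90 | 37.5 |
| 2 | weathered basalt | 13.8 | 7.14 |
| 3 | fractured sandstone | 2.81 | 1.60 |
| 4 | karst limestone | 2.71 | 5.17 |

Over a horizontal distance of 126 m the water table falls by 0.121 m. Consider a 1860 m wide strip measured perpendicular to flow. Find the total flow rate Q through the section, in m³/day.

Flow is parallel to layering, so each bed carries its own Darcy discharge and the transmissivities add.
Σ(K_i·b_i) = 37.5×2.90 + 7.14×13.8 + 1.60×2.81 + 5.17×2.71 = 225.8 m²/day.
Hydraulic gradient i = Δh / L = 0.121 / 126 = 0.0009603.
Q = Σ(K_i·b_i) · W · i = 225.8 × 1860 × 0.0009603 = 403.3 m³/day.

403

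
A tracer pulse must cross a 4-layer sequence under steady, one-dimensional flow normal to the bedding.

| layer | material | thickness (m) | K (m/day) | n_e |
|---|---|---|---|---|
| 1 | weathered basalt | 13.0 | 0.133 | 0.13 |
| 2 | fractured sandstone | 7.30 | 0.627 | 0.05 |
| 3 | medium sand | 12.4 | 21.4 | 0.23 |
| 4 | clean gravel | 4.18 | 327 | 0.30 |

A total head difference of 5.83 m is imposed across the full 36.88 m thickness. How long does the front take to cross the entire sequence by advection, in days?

116

With flow normal to the layers, continuity requires the same specific discharge q through every layer.
Σ(b_i/K_i) = 13.0/0.133 + 7.30/0.627 + 12.4/21.4 + 4.18/327 = 110.0 d.
q = Δh / Σ(b_i/K_i) = 5.83 / 110.0 = 0.05301 m/day.
In each layer the seepage velocity is v_i = q/n_i, so the layer transit time is t_i = b_i·n_i / q:
  layer 1 (weathered basalt): t_1 = 13.0 × 0.13 / 0.05301 = 31.88 d
  layer 2 (fractured sandstone): t_2 = 7.30 × 0.05 / 0.05301 = 6.885 d
  layer 3 (medium sand): t_3 = 12.4 × 0.23 / 0.05301 = 53.80 d
  layer 4 (clean gravel): t_4 = 4.18 × 0.30 / 0.05301 = 23.66 d
Total t = Σ t_i = 116.2 days.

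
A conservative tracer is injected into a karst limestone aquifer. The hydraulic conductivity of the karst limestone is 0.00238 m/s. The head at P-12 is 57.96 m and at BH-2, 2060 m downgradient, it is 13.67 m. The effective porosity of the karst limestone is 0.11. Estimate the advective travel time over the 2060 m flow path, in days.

Convert K: 0.00238 m/s × 86400 = 205.6 m/day.
Hydraulic gradient i = (57.96 − 13.67) / 2060 = 44.29 / 2060 = 0.02150.
Darcy flux q = K · i = 205.6 × 0.02150 = 4.421 m/day.
Seepage velocity v = q / n_e = 4.421 / 0.11 = 40.19 m/day.
Travel time t = L / v = 2060 / 40.19 = 51.25 days.

51.3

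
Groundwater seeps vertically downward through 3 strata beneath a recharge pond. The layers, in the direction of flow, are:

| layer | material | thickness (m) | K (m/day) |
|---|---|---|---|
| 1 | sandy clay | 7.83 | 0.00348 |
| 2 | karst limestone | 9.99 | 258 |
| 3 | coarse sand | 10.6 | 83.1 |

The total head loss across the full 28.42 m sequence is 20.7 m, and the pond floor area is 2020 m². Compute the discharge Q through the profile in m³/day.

Flow is perpendicular to layering, so the layers act in series and the equivalent K is the thickness-weighted harmonic mean.
Total thickness L = 7.83 + 9.99 + 10.6 = 28.42 m.
Σ(b_i/K_i) = 7.83/0.00348 + 9.99/258 + 10.6/83.1 = 2250 d.
K_eq = L / Σ(b_i/K_i) = 28.42 / 2250 = 0.01263 m/day.
Q = K_eq · A · (Δh/L) = 0.01263 × 2020 × (20.7/28.42) = 18.58 m³/day.

18.6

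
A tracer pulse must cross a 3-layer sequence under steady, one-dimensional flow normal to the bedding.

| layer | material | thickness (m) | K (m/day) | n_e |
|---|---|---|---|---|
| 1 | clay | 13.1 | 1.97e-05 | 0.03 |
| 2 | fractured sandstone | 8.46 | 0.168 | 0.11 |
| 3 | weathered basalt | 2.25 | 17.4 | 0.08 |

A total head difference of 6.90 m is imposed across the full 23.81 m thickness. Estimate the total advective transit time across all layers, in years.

397

With flow normal to the layers, continuity requires the same specific discharge q through every layer.
Σ(b_i/K_i) = 13.1/1.97e-05 + 8.46/0.168 + 2.25/17.4 = 6.650e+05 d.
q = Δh / Σ(b_i/K_i) = 6.90 / 6.650e+05 = 1.038e-05 m/day.
In each layer the seepage velocity is v_i = q/n_i, so the layer transit time is t_i = b_i·n_i / q:
  layer 1 (clay): t_1 = 13.1 × 0.03 / 1.038e-05 = 37878 d
  layer 2 (fractured sandstone): t_2 = 8.46 × 0.11 / 1.038e-05 = 89692 d
  layer 3 (weathered basalt): t_3 = 2.25 × 0.08 / 1.038e-05 = 17348 d
Total t = Σ t_i = 1.449e+05 days = 396.8 years.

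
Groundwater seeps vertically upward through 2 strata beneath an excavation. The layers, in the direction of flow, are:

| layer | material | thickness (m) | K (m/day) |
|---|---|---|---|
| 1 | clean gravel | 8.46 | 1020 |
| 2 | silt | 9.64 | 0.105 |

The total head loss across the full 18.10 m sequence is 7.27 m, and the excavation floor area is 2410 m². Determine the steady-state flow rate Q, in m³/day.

Flow is perpendicular to layering, so the layers act in series and the equivalent K is the thickness-weighted harmonic mean.
Total thickness L = 8.46 + 9.64 = 18.10 m.
Σ(b_i/K_i) = 8.46/1020 + 9.64/0.105 = 91.82 d.
K_eq = L / Σ(b_i/K_i) = 18.10 / 91.82 = 0.1971 m/day.
Q = K_eq · A · (Δh/L) = 0.1971 × 2410 × (7.27/18.10) = 190.8 m³/day.

191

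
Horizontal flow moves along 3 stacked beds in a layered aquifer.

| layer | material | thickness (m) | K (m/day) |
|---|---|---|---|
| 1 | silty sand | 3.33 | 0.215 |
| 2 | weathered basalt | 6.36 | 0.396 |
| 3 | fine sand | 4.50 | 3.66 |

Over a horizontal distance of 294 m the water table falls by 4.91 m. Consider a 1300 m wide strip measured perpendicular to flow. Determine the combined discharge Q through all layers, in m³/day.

Flow is parallel to layering, so each bed carries its own Darcy discharge and the transmissivities add.
Σ(K_i·b_i) = 0.215×3.33 + 0.396×6.36 + 3.66×4.50 = 19.70 m²/day.
Hydraulic gradient i = Δh / L = 4.91 / 294 = 0.01670.
Q = Σ(K_i·b_i) · W · i = 19.70 × 1300 × 0.01670 = 427.8 m³/day.

428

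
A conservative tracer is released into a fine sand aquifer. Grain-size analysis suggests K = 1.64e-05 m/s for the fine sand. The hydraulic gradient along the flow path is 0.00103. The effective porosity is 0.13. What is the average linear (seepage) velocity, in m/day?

Convert K: 1.64e-05 m/s × 86400 = 1.417 m/day.
Hydraulic gradient i = 0.00103.
Darcy flux q = K · i = 1.417 × 0.001030 = 0.001459 m/day.
Seepage velocity v = q / n_e = 0.001459 / 0.13 = 0.01123 m/day.

0.0112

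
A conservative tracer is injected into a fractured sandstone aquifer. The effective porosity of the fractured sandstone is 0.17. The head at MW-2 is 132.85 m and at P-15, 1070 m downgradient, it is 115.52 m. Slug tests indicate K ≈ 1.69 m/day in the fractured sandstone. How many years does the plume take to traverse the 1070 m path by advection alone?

Hydraulic gradient i = (132.85 − 115.52) / 1070 = 17.33 / 1070 = 0.01620.
Darcy flux q = K · i = 1.690 × 0.01620 = 0.02737 m/day.
Seepage velocity v = q / n_e = 0.02737 / 0.17 = 0.1610 m/day.
Travel time t = L / v = 1070 / 0.1610 = 6646 days = 18.19 years.

18.2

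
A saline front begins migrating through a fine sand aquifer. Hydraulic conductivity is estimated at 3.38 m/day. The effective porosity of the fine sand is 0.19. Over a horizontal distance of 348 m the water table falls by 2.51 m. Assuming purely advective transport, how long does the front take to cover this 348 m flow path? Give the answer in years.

Hydraulic gradient i = Δh / L = 2.51 / 348 = 0.007213.
Darcy flux q = K · i = 3.380 × 0.007213 = 0.02438 m/day.
Seepage velocity v = q / n_e = 0.02438 / 0.19 = 0.1283 m/day.
Travel time t = L / v = 348 / 0.1283 = 2712 days = 7.426 years.

7.43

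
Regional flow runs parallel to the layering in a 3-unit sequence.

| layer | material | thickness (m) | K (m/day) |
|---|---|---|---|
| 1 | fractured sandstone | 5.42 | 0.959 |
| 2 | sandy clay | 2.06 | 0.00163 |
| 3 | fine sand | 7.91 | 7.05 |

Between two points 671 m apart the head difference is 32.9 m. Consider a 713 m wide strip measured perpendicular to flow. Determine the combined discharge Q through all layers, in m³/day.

2130

Flow is parallel to layering, so each bed carries its own Darcy discharge and the transmissivities add.
Σ(K_i·b_i) = 0.959×5.42 + 0.00163×2.06 + 7.05×7.91 = 60.97 m²/day.
Hydraulic gradient i = Δh / L = 32.9 / 671 = 0.04903.
Q = Σ(K_i·b_i) · W · i = 60.97 × 713 × 0.04903 = 2131 m³/day.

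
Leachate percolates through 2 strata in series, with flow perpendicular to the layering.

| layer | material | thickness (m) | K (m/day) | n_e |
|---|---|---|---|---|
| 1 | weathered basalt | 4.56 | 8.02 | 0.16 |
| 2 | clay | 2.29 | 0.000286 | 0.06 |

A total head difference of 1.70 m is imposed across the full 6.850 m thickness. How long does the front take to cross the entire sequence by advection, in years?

11.2

With flow normal to the layers, continuity requires the same specific discharge q through every layer.
Σ(b_i/K_i) = 4.56/8.02 + 2.29/0.000286 = 8008 d.
q = Δh / Σ(b_i/K_i) = 1.70 / 8008 = 0.0002123 m/day.
In each layer the seepage velocity is v_i = q/n_i, so the layer transit time is t_i = b_i·n_i / q:
  layer 1 (weathered basalt): t_1 = 4.56 × 0.16 / 0.0002123 = 3437 d
  layer 2 (clay): t_2 = 2.29 × 0.06 / 0.0002123 = 647.2 d
Total t = Σ t_i = 4084 days = 11.18 years.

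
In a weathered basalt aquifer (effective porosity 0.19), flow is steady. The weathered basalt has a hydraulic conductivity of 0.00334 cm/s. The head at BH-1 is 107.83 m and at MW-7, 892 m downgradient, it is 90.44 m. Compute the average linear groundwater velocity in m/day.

0.296

Convert K: 0.00334 cm/s × 864 = 2.886 m/day.
Hydraulic gradient i = (107.83 − 90.44) / 892 = 17.39 / 892 = 0.01950.
Darcy flux q = K · i = 2.886 × 0.01950 = 0.05626 m/day.
Seepage velocity v = q / n_e = 0.05626 / 0.19 = 0.2961 m/day.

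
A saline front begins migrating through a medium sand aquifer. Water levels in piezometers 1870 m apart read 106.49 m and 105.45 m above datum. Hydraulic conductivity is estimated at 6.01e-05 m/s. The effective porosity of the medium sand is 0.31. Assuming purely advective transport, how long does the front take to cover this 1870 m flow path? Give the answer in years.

550

Convert K: 6.01e-05 m/s × 86400 = 5.193 m/day.
Hydraulic gradient i = (106.49 − 105.45) / 1870 = 1.04 / 1870 = 0.0005561.
Darcy flux q = K · i = 5.193 × 0.0005561 = 0.002888 m/day.
Seepage velocity v = q / n_e = 0.002888 / 0.31 = 0.009316 m/day.
Travel time t = L / v = 1870 / 0.009316 = 2.007e+05 days = 549.6 years.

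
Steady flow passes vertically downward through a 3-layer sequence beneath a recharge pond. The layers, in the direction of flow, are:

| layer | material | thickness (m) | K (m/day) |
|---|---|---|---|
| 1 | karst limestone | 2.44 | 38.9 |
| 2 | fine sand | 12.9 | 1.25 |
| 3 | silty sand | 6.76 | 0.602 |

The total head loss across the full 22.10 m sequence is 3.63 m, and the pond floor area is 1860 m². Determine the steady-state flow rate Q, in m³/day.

Flow is perpendicular to layering, so the layers act in series and the equivalent K is the thickness-weighted harmonic mean.
Total thickness L = 2.44 + 12.9 + 6.76 = 22.10 m.
Σ(b_i/K_i) = 2.44/38.9 + 12.9/1.25 + 6.76/0.602 = 21.61 d.
K_eq = L / Σ(b_i/K_i) = 22.10 / 21.61 = 1.023 m/day.
Q = K_eq · A · (Δh/L) = 1.023 × 1860 × (3.63/22.10) = 312.4 m³/day.

312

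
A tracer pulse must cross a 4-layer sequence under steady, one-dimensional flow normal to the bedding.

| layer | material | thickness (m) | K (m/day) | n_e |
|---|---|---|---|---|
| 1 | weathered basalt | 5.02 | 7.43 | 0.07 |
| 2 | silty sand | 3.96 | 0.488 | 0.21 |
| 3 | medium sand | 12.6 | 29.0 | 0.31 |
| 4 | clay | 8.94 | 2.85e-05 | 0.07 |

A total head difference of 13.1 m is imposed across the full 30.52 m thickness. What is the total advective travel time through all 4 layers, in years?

With flow normal to the layers, continuity requires the same specific discharge q through every layer.
Σ(b_i/K_i) = 5.02/7.43 + 3.96/0.488 + 12.6/29.0 + 8.94/2.85e-05 = 3.137e+05 d.
q = Δh / Σ(b_i/K_i) = 13.1 / 3.137e+05 = 4.176e-05 m/day.
In each layer the seepage velocity is v_i = q/n_i, so the layer transit time is t_i = b_i·n_i / q:
  layer 1 (weathered basalt): t_1 = 5.02 × 0.07 / 4.176e-05 = 8415 d
  layer 2 (silty sand): t_2 = 3.96 × 0.21 / 4.176e-05 = 19914 d
  layer 3 (medium sand): t_3 = 12.6 × 0.31 / 4.176e-05 = 93533 d
  layer 4 (clay): t_4 = 8.94 × 0.07 / 4.176e-05 = 14985 d
Total t = Σ t_i = 1.368e+05 days = 374.7 years.

375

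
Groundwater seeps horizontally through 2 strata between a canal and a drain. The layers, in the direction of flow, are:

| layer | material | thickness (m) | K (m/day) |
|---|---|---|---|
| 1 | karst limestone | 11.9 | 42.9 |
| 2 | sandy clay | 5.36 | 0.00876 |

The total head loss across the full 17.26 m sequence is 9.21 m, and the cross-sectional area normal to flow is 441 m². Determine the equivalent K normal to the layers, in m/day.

0.0282

Flow is perpendicular to layering, so the layers act in series and the equivalent K is the thickness-weighted harmonic mean.
Total thickness L = 11.9 + 5.36 = 17.26 m.
Σ(b_i/K_i) = 11.9/42.9 + 5.36/0.00876 = 612.1 d.
K_eq = L / Σ(b_i/K_i) = 17.26 / 612.1 = 0.02820 m/day.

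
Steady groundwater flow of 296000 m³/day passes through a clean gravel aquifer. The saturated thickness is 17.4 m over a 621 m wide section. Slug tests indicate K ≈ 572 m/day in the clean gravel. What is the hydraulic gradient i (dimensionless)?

Cross-sectional area A = 621 × 17.4 = 10805 m².
From Q = K·A·i, i = Q / (K·A) = 296000 / (572.0 × 10805) = 0.04789.

0.0479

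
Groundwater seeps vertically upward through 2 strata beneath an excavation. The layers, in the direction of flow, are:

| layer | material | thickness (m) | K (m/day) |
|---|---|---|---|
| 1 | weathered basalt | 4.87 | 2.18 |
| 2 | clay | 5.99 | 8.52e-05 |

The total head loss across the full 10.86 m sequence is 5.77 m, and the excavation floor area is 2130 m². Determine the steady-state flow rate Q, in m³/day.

Flow is perpendicular to layering, so the layers act in series and the equivalent K is the thickness-weighted harmonic mean.
Total thickness L = 4.87 + 5.99 = 10.86 m.
Σ(b_i/K_i) = 4.87/2.18 + 5.99/8.52e-05 = 70307 d.
K_eq = L / Σ(b_i/K_i) = 10.86 / 70307 = 0.0001545 m/day.
Q = K_eq · A · (Δh/L) = 0.0001545 × 2130 × (5.77/10.86) = 0.1748 m³/day.

0.175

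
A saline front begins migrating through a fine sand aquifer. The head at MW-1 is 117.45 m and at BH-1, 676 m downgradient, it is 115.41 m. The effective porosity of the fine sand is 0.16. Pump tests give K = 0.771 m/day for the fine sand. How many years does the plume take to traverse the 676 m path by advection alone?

Hydraulic gradient i = (117.45 − 115.41) / 676 = 2.04 / 676 = 0.003018.
Darcy flux q = K · i = 0.7710 × 0.003018 = 0.002327 m/day.
Seepage velocity v = q / n_e = 0.002327 / 0.16 = 0.01454 m/day.
Travel time t = L / v = 676 / 0.01454 = 46487 days = 127.3 years.

127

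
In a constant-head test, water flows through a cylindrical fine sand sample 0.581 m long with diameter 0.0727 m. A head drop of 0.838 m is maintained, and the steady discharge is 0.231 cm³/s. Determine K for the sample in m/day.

3.33

Cross-sectional area A = π·(d/2)² = π × (0.0727/2)² = 0.004151 m².
Convert discharge: 0.231 cm³/s = 2.310e-07 m³/s.
Darcy's law rearranged: K = Q·L / (A·Δh) = 2.310e-07 × 0.581 / (0.004151 × 0.838) = 3.858e-05 m/s = 3.333 m/day.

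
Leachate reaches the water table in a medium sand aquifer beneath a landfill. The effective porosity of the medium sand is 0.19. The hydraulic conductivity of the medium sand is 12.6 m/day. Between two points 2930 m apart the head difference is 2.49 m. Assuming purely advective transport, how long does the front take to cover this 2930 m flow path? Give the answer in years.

Hydraulic gradient i = Δh / L = 2.49 / 2930 = 0.0008498.
Darcy flux q = K · i = 12.60 × 0.0008498 = 0.01071 m/day.
Seepage velocity v = q / n_e = 0.01071 / 0.19 = 0.05636 m/day.
Travel time t = L / v = 2930 / 0.05636 = 51990 days = 142.3 years.

142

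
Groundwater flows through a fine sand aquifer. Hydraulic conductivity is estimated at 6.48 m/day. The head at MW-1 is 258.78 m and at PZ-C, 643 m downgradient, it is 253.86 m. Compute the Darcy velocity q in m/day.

Hydraulic gradient i = (258.78 − 253.86) / 643 = 4.92 / 643 = 0.007652.
Specific discharge q = K · i = 6.480 × 0.007652 = 0.04958 m/day.

0.0496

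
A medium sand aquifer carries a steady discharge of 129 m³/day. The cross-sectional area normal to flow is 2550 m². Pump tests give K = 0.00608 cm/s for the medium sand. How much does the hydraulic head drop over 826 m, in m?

7.95

Convert K: 0.00608 cm/s × 864 = 5.253 m/day.
From Q = K·A·i, i = Q / (K·A) = 129 / (5.253 × 2550) = 0.009630.
Head loss Δh = i · L = 0.009630 × 826 = 7.954 m.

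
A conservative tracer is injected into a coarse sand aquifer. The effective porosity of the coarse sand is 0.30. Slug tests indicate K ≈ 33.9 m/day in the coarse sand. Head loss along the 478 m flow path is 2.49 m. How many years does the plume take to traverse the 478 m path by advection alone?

2.22

Hydraulic gradient i = Δh / L = 2.49 / 478 = 0.005209.
Darcy flux q = K · i = 33.90 × 0.005209 = 0.1766 m/day.
Seepage velocity v = q / n_e = 0.1766 / 0.30 = 0.5886 m/day.
Travel time t = L / v = 478 / 0.5886 = 812.0 days = 2.223 years.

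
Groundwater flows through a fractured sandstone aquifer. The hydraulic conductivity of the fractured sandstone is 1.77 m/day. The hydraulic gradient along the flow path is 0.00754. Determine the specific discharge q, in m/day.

0.0133

Hydraulic gradient i = 0.00754.
Specific discharge q = K · i = 1.770 × 0.007540 = 0.01335 m/day.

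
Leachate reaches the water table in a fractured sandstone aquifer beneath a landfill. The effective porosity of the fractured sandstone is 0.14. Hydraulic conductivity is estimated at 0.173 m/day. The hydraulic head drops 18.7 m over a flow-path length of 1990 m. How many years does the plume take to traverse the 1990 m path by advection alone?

Hydraulic gradient i = Δh / L = 18.7 / 1990 = 0.009397.
Darcy flux q = K · i = 0.1730 × 0.009397 = 0.001626 m/day.
Seepage velocity v = q / n_e = 0.001626 / 0.14 = 0.01161 m/day.
Travel time t = L / v = 1990 / 0.01161 = 1.714e+05 days = 469.2 years.

469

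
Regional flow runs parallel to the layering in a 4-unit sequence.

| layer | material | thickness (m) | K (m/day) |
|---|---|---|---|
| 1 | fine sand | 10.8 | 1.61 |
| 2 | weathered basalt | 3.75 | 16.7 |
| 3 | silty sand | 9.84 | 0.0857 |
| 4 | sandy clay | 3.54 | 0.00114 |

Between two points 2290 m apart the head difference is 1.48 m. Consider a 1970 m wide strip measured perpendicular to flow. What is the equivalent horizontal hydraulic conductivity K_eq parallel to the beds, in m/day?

Flow is parallel to layering, so each bed carries its own Darcy discharge and the transmissivities add.
Σ(K_i·b_i) = 1.61×10.8 + 16.7×3.75 + 0.0857×9.84 + 0.00114×3.54 = 80.86 m²/day.
Total thickness b = 27.93 m, so K_eq = Σ(K_i·b_i)/b = 2.895 m/day.

2.90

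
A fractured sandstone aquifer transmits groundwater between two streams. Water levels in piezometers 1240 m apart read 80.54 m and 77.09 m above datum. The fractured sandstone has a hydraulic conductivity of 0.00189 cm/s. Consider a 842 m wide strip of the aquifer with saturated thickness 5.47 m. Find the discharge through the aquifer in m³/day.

20.9

Convert K: 0.00189 cm/s × 864 = 1.633 m/day.
Cross-sectional area A = 842 × 5.47 = 4606 m².
Hydraulic gradient i = (80.54 − 77.09) / 1240 = 3.45 / 1240 = 0.002782.
Darcy's law: Q = K · A · i = 1.633 × 4606 × 0.002782 = 20.93 m³/day.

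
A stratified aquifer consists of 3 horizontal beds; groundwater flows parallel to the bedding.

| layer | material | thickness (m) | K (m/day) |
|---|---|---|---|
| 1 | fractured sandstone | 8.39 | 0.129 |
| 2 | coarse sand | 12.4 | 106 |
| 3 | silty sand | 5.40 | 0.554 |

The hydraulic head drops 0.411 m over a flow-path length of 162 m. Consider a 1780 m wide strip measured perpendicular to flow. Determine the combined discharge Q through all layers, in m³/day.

Flow is parallel to layering, so each bed carries its own Darcy discharge and the transmissivities add.
Σ(K_i·b_i) = 0.129×8.39 + 106×12.4 + 0.554×5.40 = 1318 m²/day.
Hydraulic gradient i = Δh / L = 0.411 / 162 = 0.002537.
Q = Σ(K_i·b_i) · W · i = 1318 × 1780 × 0.002537 = 5954 m³/day.

5950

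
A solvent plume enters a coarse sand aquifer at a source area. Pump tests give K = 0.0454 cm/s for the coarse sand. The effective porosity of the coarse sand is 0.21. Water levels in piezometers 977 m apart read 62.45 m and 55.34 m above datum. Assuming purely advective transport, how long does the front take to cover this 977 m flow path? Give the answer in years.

Convert K: 0.0454 cm/s × 864 = 39.23 m/day.
Hydraulic gradient i = (62.45 − 55.34) / 977 = 7.11 / 977 = 0.007277.
Darcy flux q = K · i = 39.23 × 0.007277 = 0.2855 m/day.
Seepage velocity v = q / n_e = 0.2855 / 0.21 = 1.359 m/day.
Travel time t = L / v = 977 / 1.359 = 718.7 days = 1.968 years.

1.97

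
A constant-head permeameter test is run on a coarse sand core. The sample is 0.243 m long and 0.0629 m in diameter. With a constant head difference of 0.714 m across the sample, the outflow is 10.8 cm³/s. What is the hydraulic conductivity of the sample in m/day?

102

Cross-sectional area A = π·(d/2)² = π × (0.0629/2)² = 0.003107 m².
Convert discharge: 10.8 cm³/s = 1.080e-05 m³/s.
Darcy's law rearranged: K = Q·L / (A·Δh) = 1.080e-05 × 0.243 / (0.003107 × 0.714) = 0.001183 m/s = 102.2 m/day.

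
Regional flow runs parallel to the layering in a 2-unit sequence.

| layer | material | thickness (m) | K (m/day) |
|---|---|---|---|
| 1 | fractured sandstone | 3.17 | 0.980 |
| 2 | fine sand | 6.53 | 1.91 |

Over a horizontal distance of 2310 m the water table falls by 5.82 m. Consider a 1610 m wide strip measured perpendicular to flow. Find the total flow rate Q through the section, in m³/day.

Flow is parallel to layering, so each bed carries its own Darcy discharge and the transmissivities add.
Σ(K_i·b_i) = 0.980×3.17 + 1.91×6.53 = 15.58 m²/day.
Hydraulic gradient i = Δh / L = 5.82 / 2310 = 0.002519.
Q = Σ(K_i·b_i) · W · i = 15.58 × 1610 × 0.002519 = 63.19 m³/day.

63.2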